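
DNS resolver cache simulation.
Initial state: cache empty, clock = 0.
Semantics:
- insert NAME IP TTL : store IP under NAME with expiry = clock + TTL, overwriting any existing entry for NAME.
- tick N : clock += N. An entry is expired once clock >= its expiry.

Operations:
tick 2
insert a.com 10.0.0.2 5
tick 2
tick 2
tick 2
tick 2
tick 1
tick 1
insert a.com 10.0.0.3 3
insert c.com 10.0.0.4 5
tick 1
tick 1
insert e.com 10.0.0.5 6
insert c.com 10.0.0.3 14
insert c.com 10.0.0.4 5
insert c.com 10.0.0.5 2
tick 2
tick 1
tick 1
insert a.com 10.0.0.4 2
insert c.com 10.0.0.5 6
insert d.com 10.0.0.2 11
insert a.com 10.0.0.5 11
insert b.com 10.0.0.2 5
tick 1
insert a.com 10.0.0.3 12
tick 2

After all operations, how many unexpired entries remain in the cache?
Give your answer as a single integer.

Op 1: tick 2 -> clock=2.
Op 2: insert a.com -> 10.0.0.2 (expiry=2+5=7). clock=2
Op 3: tick 2 -> clock=4.
Op 4: tick 2 -> clock=6.
Op 5: tick 2 -> clock=8. purged={a.com}
Op 6: tick 2 -> clock=10.
Op 7: tick 1 -> clock=11.
Op 8: tick 1 -> clock=12.
Op 9: insert a.com -> 10.0.0.3 (expiry=12+3=15). clock=12
Op 10: insert c.com -> 10.0.0.4 (expiry=12+5=17). clock=12
Op 11: tick 1 -> clock=13.
Op 12: tick 1 -> clock=14.
Op 13: insert e.com -> 10.0.0.5 (expiry=14+6=20). clock=14
Op 14: insert c.com -> 10.0.0.3 (expiry=14+14=28). clock=14
Op 15: insert c.com -> 10.0.0.4 (expiry=14+5=19). clock=14
Op 16: insert c.com -> 10.0.0.5 (expiry=14+2=16). clock=14
Op 17: tick 2 -> clock=16. purged={a.com,c.com}
Op 18: tick 1 -> clock=17.
Op 19: tick 1 -> clock=18.
Op 20: insert a.com -> 10.0.0.4 (expiry=18+2=20). clock=18
Op 21: insert c.com -> 10.0.0.5 (expiry=18+6=24). clock=18
Op 22: insert d.com -> 10.0.0.2 (expiry=18+11=29). clock=18
Op 23: insert a.com -> 10.0.0.5 (expiry=18+11=29). clock=18
Op 24: insert b.com -> 10.0.0.2 (expiry=18+5=23). clock=18
Op 25: tick 1 -> clock=19.
Op 26: insert a.com -> 10.0.0.3 (expiry=19+12=31). clock=19
Op 27: tick 2 -> clock=21. purged={e.com}
Final cache (unexpired): {a.com,b.com,c.com,d.com} -> size=4

Answer: 4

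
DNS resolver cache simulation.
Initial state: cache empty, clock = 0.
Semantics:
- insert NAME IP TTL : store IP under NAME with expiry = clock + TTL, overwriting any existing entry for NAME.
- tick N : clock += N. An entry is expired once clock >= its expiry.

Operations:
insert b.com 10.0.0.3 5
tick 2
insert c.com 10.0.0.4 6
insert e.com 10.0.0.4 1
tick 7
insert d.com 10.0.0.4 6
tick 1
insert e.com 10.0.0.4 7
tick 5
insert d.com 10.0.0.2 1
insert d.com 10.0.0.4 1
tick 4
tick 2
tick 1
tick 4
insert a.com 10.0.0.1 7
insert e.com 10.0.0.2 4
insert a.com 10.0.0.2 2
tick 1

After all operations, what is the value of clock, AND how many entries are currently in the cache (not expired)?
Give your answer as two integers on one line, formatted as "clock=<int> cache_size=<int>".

Op 1: insert b.com -> 10.0.0.3 (expiry=0+5=5). clock=0
Op 2: tick 2 -> clock=2.
Op 3: insert c.com -> 10.0.0.4 (expiry=2+6=8). clock=2
Op 4: insert e.com -> 10.0.0.4 (expiry=2+1=3). clock=2
Op 5: tick 7 -> clock=9. purged={b.com,c.com,e.com}
Op 6: insert d.com -> 10.0.0.4 (expiry=9+6=15). clock=9
Op 7: tick 1 -> clock=10.
Op 8: insert e.com -> 10.0.0.4 (expiry=10+7=17). clock=10
Op 9: tick 5 -> clock=15. purged={d.com}
Op 10: insert d.com -> 10.0.0.2 (expiry=15+1=16). clock=15
Op 11: insert d.com -> 10.0.0.4 (expiry=15+1=16). clock=15
Op 12: tick 4 -> clock=19. purged={d.com,e.com}
Op 13: tick 2 -> clock=21.
Op 14: tick 1 -> clock=22.
Op 15: tick 4 -> clock=26.
Op 16: insert a.com -> 10.0.0.1 (expiry=26+7=33). clock=26
Op 17: insert e.com -> 10.0.0.2 (expiry=26+4=30). clock=26
Op 18: insert a.com -> 10.0.0.2 (expiry=26+2=28). clock=26
Op 19: tick 1 -> clock=27.
Final clock = 27
Final cache (unexpired): {a.com,e.com} -> size=2

Answer: clock=27 cache_size=2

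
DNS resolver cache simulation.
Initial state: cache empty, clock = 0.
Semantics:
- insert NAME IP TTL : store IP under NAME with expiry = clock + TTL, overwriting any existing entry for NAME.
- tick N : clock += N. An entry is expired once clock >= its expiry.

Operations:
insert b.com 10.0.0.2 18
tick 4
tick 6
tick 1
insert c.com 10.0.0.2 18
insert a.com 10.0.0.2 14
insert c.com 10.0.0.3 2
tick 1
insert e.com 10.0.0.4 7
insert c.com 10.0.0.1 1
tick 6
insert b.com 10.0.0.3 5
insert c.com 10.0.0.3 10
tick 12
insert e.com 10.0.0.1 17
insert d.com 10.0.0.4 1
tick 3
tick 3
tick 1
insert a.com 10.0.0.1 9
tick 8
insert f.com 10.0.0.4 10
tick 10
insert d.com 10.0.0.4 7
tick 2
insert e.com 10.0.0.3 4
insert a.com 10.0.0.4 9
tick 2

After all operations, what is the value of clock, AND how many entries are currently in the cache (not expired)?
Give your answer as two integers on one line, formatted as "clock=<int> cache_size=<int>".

Op 1: insert b.com -> 10.0.0.2 (expiry=0+18=18). clock=0
Op 2: tick 4 -> clock=4.
Op 3: tick 6 -> clock=10.
Op 4: tick 1 -> clock=11.
Op 5: insert c.com -> 10.0.0.2 (expiry=11+18=29). clock=11
Op 6: insert a.com -> 10.0.0.2 (expiry=11+14=25). clock=11
Op 7: insert c.com -> 10.0.0.3 (expiry=11+2=13). clock=11
Op 8: tick 1 -> clock=12.
Op 9: insert e.com -> 10.0.0.4 (expiry=12+7=19). clock=12
Op 10: insert c.com -> 10.0.0.1 (expiry=12+1=13). clock=12
Op 11: tick 6 -> clock=18. purged={b.com,c.com}
Op 12: insert b.com -> 10.0.0.3 (expiry=18+5=23). clock=18
Op 13: insert c.com -> 10.0.0.3 (expiry=18+10=28). clock=18
Op 14: tick 12 -> clock=30. purged={a.com,b.com,c.com,e.com}
Op 15: insert e.com -> 10.0.0.1 (expiry=30+17=47). clock=30
Op 16: insert d.com -> 10.0.0.4 (expiry=30+1=31). clock=30
Op 17: tick 3 -> clock=33. purged={d.com}
Op 18: tick 3 -> clock=36.
Op 19: tick 1 -> clock=37.
Op 20: insert a.com -> 10.0.0.1 (expiry=37+9=46). clock=37
Op 21: tick 8 -> clock=45.
Op 22: insert f.com -> 10.0.0.4 (expiry=45+10=55). clock=45
Op 23: tick 10 -> clock=55. purged={a.com,e.com,f.com}
Op 24: insert d.com -> 10.0.0.4 (expiry=55+7=62). clock=55
Op 25: tick 2 -> clock=57.
Op 26: insert e.com -> 10.0.0.3 (expiry=57+4=61). clock=57
Op 27: insert a.com -> 10.0.0.4 (expiry=57+9=66). clock=57
Op 28: tick 2 -> clock=59.
Final clock = 59
Final cache (unexpired): {a.com,d.com,e.com} -> size=3

Answer: clock=59 cache_size=3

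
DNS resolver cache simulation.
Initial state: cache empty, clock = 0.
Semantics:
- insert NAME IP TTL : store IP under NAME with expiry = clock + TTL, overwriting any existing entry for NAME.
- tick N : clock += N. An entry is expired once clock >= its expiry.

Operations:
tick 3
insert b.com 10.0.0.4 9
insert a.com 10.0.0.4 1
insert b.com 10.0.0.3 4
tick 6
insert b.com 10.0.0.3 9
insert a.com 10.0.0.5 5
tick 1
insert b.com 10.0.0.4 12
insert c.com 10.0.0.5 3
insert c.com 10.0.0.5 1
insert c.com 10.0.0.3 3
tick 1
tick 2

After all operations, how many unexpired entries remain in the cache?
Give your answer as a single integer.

Answer: 2

Derivation:
Op 1: tick 3 -> clock=3.
Op 2: insert b.com -> 10.0.0.4 (expiry=3+9=12). clock=3
Op 3: insert a.com -> 10.0.0.4 (expiry=3+1=4). clock=3
Op 4: insert b.com -> 10.0.0.3 (expiry=3+4=7). clock=3
Op 5: tick 6 -> clock=9. purged={a.com,b.com}
Op 6: insert b.com -> 10.0.0.3 (expiry=9+9=18). clock=9
Op 7: insert a.com -> 10.0.0.5 (expiry=9+5=14). clock=9
Op 8: tick 1 -> clock=10.
Op 9: insert b.com -> 10.0.0.4 (expiry=10+12=22). clock=10
Op 10: insert c.com -> 10.0.0.5 (expiry=10+3=13). clock=10
Op 11: insert c.com -> 10.0.0.5 (expiry=10+1=11). clock=10
Op 12: insert c.com -> 10.0.0.3 (expiry=10+3=13). clock=10
Op 13: tick 1 -> clock=11.
Op 14: tick 2 -> clock=13. purged={c.com}
Final cache (unexpired): {a.com,b.com} -> size=2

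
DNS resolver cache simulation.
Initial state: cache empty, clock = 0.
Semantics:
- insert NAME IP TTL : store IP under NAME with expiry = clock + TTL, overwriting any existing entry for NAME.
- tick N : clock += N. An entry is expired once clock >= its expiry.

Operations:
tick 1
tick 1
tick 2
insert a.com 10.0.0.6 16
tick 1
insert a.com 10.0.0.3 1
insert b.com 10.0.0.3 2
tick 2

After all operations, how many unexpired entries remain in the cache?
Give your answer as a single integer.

Answer: 0

Derivation:
Op 1: tick 1 -> clock=1.
Op 2: tick 1 -> clock=2.
Op 3: tick 2 -> clock=4.
Op 4: insert a.com -> 10.0.0.6 (expiry=4+16=20). clock=4
Op 5: tick 1 -> clock=5.
Op 6: insert a.com -> 10.0.0.3 (expiry=5+1=6). clock=5
Op 7: insert b.com -> 10.0.0.3 (expiry=5+2=7). clock=5
Op 8: tick 2 -> clock=7. purged={a.com,b.com}
Final cache (unexpired): {} -> size=0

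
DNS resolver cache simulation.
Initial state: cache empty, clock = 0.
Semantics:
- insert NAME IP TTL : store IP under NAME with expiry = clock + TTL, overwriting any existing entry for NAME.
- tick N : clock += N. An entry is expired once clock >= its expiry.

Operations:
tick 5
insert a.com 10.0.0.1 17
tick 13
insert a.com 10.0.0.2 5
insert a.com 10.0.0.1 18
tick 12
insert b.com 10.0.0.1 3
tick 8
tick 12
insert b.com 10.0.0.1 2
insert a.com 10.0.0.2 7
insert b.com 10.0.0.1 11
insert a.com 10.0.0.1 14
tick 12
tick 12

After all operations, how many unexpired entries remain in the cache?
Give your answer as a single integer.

Answer: 0

Derivation:
Op 1: tick 5 -> clock=5.
Op 2: insert a.com -> 10.0.0.1 (expiry=5+17=22). clock=5
Op 3: tick 13 -> clock=18.
Op 4: insert a.com -> 10.0.0.2 (expiry=18+5=23). clock=18
Op 5: insert a.com -> 10.0.0.1 (expiry=18+18=36). clock=18
Op 6: tick 12 -> clock=30.
Op 7: insert b.com -> 10.0.0.1 (expiry=30+3=33). clock=30
Op 8: tick 8 -> clock=38. purged={a.com,b.com}
Op 9: tick 12 -> clock=50.
Op 10: insert b.com -> 10.0.0.1 (expiry=50+2=52). clock=50
Op 11: insert a.com -> 10.0.0.2 (expiry=50+7=57). clock=50
Op 12: insert b.com -> 10.0.0.1 (expiry=50+11=61). clock=50
Op 13: insert a.com -> 10.0.0.1 (expiry=50+14=64). clock=50
Op 14: tick 12 -> clock=62. purged={b.com}
Op 15: tick 12 -> clock=74. purged={a.com}
Final cache (unexpired): {} -> size=0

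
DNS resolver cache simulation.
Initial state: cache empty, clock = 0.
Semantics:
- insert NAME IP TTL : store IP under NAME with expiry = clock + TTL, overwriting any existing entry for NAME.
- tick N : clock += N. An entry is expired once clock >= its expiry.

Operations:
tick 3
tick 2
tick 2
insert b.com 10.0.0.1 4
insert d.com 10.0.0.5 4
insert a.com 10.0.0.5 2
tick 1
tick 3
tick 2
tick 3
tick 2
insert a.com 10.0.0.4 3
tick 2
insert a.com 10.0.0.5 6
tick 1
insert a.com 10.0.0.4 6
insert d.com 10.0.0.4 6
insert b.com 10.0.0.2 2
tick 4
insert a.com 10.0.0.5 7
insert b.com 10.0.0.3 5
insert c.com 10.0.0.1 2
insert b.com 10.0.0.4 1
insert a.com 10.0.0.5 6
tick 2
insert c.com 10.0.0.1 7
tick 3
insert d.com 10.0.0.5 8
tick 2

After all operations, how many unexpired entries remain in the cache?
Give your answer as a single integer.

Answer: 2

Derivation:
Op 1: tick 3 -> clock=3.
Op 2: tick 2 -> clock=5.
Op 3: tick 2 -> clock=7.
Op 4: insert b.com -> 10.0.0.1 (expiry=7+4=11). clock=7
Op 5: insert d.com -> 10.0.0.5 (expiry=7+4=11). clock=7
Op 6: insert a.com -> 10.0.0.5 (expiry=7+2=9). clock=7
Op 7: tick 1 -> clock=8.
Op 8: tick 3 -> clock=11. purged={a.com,b.com,d.com}
Op 9: tick 2 -> clock=13.
Op 10: tick 3 -> clock=16.
Op 11: tick 2 -> clock=18.
Op 12: insert a.com -> 10.0.0.4 (expiry=18+3=21). clock=18
Op 13: tick 2 -> clock=20.
Op 14: insert a.com -> 10.0.0.5 (expiry=20+6=26). clock=20
Op 15: tick 1 -> clock=21.
Op 16: insert a.com -> 10.0.0.4 (expiry=21+6=27). clock=21
Op 17: insert d.com -> 10.0.0.4 (expiry=21+6=27). clock=21
Op 18: insert b.com -> 10.0.0.2 (expiry=21+2=23). clock=21
Op 19: tick 4 -> clock=25. purged={b.com}
Op 20: insert a.com -> 10.0.0.5 (expiry=25+7=32). clock=25
Op 21: insert b.com -> 10.0.0.3 (expiry=25+5=30). clock=25
Op 22: insert c.com -> 10.0.0.1 (expiry=25+2=27). clock=25
Op 23: insert b.com -> 10.0.0.4 (expiry=25+1=26). clock=25
Op 24: insert a.com -> 10.0.0.5 (expiry=25+6=31). clock=25
Op 25: tick 2 -> clock=27. purged={b.com,c.com,d.com}
Op 26: insert c.com -> 10.0.0.1 (expiry=27+7=34). clock=27
Op 27: tick 3 -> clock=30.
Op 28: insert d.com -> 10.0.0.5 (expiry=30+8=38). clock=30
Op 29: tick 2 -> clock=32. purged={a.com}
Final cache (unexpired): {c.com,d.com} -> size=2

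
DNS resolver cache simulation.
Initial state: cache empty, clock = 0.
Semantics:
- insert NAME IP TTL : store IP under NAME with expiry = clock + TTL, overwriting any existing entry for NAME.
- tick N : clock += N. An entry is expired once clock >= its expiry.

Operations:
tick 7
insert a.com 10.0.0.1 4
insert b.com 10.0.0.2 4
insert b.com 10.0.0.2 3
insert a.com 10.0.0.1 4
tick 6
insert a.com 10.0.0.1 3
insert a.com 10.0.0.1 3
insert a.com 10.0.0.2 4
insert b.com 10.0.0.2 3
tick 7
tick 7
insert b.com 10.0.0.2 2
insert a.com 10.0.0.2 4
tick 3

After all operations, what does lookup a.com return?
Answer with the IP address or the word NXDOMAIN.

Op 1: tick 7 -> clock=7.
Op 2: insert a.com -> 10.0.0.1 (expiry=7+4=11). clock=7
Op 3: insert b.com -> 10.0.0.2 (expiry=7+4=11). clock=7
Op 4: insert b.com -> 10.0.0.2 (expiry=7+3=10). clock=7
Op 5: insert a.com -> 10.0.0.1 (expiry=7+4=11). clock=7
Op 6: tick 6 -> clock=13. purged={a.com,b.com}
Op 7: insert a.com -> 10.0.0.1 (expiry=13+3=16). clock=13
Op 8: insert a.com -> 10.0.0.1 (expiry=13+3=16). clock=13
Op 9: insert a.com -> 10.0.0.2 (expiry=13+4=17). clock=13
Op 10: insert b.com -> 10.0.0.2 (expiry=13+3=16). clock=13
Op 11: tick 7 -> clock=20. purged={a.com,b.com}
Op 12: tick 7 -> clock=27.
Op 13: insert b.com -> 10.0.0.2 (expiry=27+2=29). clock=27
Op 14: insert a.com -> 10.0.0.2 (expiry=27+4=31). clock=27
Op 15: tick 3 -> clock=30. purged={b.com}
lookup a.com: present, ip=10.0.0.2 expiry=31 > clock=30

Answer: 10.0.0.2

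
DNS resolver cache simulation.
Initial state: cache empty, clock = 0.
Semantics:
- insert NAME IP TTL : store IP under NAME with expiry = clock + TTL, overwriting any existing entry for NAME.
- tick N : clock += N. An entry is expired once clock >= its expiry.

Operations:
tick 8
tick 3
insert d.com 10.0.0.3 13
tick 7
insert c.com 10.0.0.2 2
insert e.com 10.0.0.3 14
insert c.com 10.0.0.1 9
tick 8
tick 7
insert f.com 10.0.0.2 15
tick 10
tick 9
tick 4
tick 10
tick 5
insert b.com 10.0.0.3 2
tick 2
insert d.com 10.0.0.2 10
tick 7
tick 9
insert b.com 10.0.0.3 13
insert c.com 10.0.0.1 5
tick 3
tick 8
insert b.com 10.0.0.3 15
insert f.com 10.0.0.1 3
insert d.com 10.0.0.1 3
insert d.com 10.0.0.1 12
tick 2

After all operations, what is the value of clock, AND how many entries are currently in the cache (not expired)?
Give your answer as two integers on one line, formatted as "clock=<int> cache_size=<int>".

Answer: clock=102 cache_size=3

Derivation:
Op 1: tick 8 -> clock=8.
Op 2: tick 3 -> clock=11.
Op 3: insert d.com -> 10.0.0.3 (expiry=11+13=24). clock=11
Op 4: tick 7 -> clock=18.
Op 5: insert c.com -> 10.0.0.2 (expiry=18+2=20). clock=18
Op 6: insert e.com -> 10.0.0.3 (expiry=18+14=32). clock=18
Op 7: insert c.com -> 10.0.0.1 (expiry=18+9=27). clock=18
Op 8: tick 8 -> clock=26. purged={d.com}
Op 9: tick 7 -> clock=33. purged={c.com,e.com}
Op 10: insert f.com -> 10.0.0.2 (expiry=33+15=48). clock=33
Op 11: tick 10 -> clock=43.
Op 12: tick 9 -> clock=52. purged={f.com}
Op 13: tick 4 -> clock=56.
Op 14: tick 10 -> clock=66.
Op 15: tick 5 -> clock=71.
Op 16: insert b.com -> 10.0.0.3 (expiry=71+2=73). clock=71
Op 17: tick 2 -> clock=73. purged={b.com}
Op 18: insert d.com -> 10.0.0.2 (expiry=73+10=83). clock=73
Op 19: tick 7 -> clock=80.
Op 20: tick 9 -> clock=89. purged={d.com}
Op 21: insert b.com -> 10.0.0.3 (expiry=89+13=102). clock=89
Op 22: insert c.com -> 10.0.0.1 (expiry=89+5=94). clock=89
Op 23: tick 3 -> clock=92.
Op 24: tick 8 -> clock=100. purged={c.com}
Op 25: insert b.com -> 10.0.0.3 (expiry=100+15=115). clock=100
Op 26: insert f.com -> 10.0.0.1 (expiry=100+3=103). clock=100
Op 27: insert d.com -> 10.0.0.1 (expiry=100+3=103). clock=100
Op 28: insert d.com -> 10.0.0.1 (expiry=100+12=112). clock=100
Op 29: tick 2 -> clock=102.
Final clock = 102
Final cache (unexpired): {b.com,d.com,f.com} -> size=3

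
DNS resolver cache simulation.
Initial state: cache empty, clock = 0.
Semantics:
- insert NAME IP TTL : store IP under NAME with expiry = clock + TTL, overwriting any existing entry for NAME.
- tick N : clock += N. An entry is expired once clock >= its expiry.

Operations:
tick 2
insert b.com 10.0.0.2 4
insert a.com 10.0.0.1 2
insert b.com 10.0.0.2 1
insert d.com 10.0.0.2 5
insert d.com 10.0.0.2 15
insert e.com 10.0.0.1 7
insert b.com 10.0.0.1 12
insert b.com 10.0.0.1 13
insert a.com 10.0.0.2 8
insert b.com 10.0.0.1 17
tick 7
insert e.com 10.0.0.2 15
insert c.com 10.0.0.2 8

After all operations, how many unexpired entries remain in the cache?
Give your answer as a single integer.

Op 1: tick 2 -> clock=2.
Op 2: insert b.com -> 10.0.0.2 (expiry=2+4=6). clock=2
Op 3: insert a.com -> 10.0.0.1 (expiry=2+2=4). clock=2
Op 4: insert b.com -> 10.0.0.2 (expiry=2+1=3). clock=2
Op 5: insert d.com -> 10.0.0.2 (expiry=2+5=7). clock=2
Op 6: insert d.com -> 10.0.0.2 (expiry=2+15=17). clock=2
Op 7: insert e.com -> 10.0.0.1 (expiry=2+7=9). clock=2
Op 8: insert b.com -> 10.0.0.1 (expiry=2+12=14). clock=2
Op 9: insert b.com -> 10.0.0.1 (expiry=2+13=15). clock=2
Op 10: insert a.com -> 10.0.0.2 (expiry=2+8=10). clock=2
Op 11: insert b.com -> 10.0.0.1 (expiry=2+17=19). clock=2
Op 12: tick 7 -> clock=9. purged={e.com}
Op 13: insert e.com -> 10.0.0.2 (expiry=9+15=24). clock=9
Op 14: insert c.com -> 10.0.0.2 (expiry=9+8=17). clock=9
Final cache (unexpired): {a.com,b.com,c.com,d.com,e.com} -> size=5

Answer: 5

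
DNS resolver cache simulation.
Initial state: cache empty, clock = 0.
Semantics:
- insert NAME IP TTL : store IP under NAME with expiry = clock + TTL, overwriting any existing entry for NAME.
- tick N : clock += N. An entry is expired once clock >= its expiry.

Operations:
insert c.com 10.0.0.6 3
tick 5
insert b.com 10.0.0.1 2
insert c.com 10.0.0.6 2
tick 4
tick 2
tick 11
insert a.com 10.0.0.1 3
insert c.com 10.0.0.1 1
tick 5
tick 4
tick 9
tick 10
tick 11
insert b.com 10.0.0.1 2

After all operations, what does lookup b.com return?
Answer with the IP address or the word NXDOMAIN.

Answer: 10.0.0.1

Derivation:
Op 1: insert c.com -> 10.0.0.6 (expiry=0+3=3). clock=0
Op 2: tick 5 -> clock=5. purged={c.com}
Op 3: insert b.com -> 10.0.0.1 (expiry=5+2=7). clock=5
Op 4: insert c.com -> 10.0.0.6 (expiry=5+2=7). clock=5
Op 5: tick 4 -> clock=9. purged={b.com,c.com}
Op 6: tick 2 -> clock=11.
Op 7: tick 11 -> clock=22.
Op 8: insert a.com -> 10.0.0.1 (expiry=22+3=25). clock=22
Op 9: insert c.com -> 10.0.0.1 (expiry=22+1=23). clock=22
Op 10: tick 5 -> clock=27. purged={a.com,c.com}
Op 11: tick 4 -> clock=31.
Op 12: tick 9 -> clock=40.
Op 13: tick 10 -> clock=50.
Op 14: tick 11 -> clock=61.
Op 15: insert b.com -> 10.0.0.1 (expiry=61+2=63). clock=61
lookup b.com: present, ip=10.0.0.1 expiry=63 > clock=61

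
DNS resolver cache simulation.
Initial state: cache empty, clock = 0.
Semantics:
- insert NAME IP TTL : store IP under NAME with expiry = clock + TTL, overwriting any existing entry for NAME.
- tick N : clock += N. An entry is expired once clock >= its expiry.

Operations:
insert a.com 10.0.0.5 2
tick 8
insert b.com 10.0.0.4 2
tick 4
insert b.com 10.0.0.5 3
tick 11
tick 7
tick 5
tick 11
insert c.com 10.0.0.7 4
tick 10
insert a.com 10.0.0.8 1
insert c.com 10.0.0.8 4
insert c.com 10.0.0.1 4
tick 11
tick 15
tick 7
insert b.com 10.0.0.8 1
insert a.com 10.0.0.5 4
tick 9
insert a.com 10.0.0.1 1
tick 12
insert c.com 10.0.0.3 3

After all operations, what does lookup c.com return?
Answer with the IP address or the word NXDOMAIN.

Op 1: insert a.com -> 10.0.0.5 (expiry=0+2=2). clock=0
Op 2: tick 8 -> clock=8. purged={a.com}
Op 3: insert b.com -> 10.0.0.4 (expiry=8+2=10). clock=8
Op 4: tick 4 -> clock=12. purged={b.com}
Op 5: insert b.com -> 10.0.0.5 (expiry=12+3=15). clock=12
Op 6: tick 11 -> clock=23. purged={b.com}
Op 7: tick 7 -> clock=30.
Op 8: tick 5 -> clock=35.
Op 9: tick 11 -> clock=46.
Op 10: insert c.com -> 10.0.0.7 (expiry=46+4=50). clock=46
Op 11: tick 10 -> clock=56. purged={c.com}
Op 12: insert a.com -> 10.0.0.8 (expiry=56+1=57). clock=56
Op 13: insert c.com -> 10.0.0.8 (expiry=56+4=60). clock=56
Op 14: insert c.com -> 10.0.0.1 (expiry=56+4=60). clock=56
Op 15: tick 11 -> clock=67. purged={a.com,c.com}
Op 16: tick 15 -> clock=82.
Op 17: tick 7 -> clock=89.
Op 18: insert b.com -> 10.0.0.8 (expiry=89+1=90). clock=89
Op 19: insert a.com -> 10.0.0.5 (expiry=89+4=93). clock=89
Op 20: tick 9 -> clock=98. purged={a.com,b.com}
Op 21: insert a.com -> 10.0.0.1 (expiry=98+1=99). clock=98
Op 22: tick 12 -> clock=110. purged={a.com}
Op 23: insert c.com -> 10.0.0.3 (expiry=110+3=113). clock=110
lookup c.com: present, ip=10.0.0.3 expiry=113 > clock=110

Answer: 10.0.0.3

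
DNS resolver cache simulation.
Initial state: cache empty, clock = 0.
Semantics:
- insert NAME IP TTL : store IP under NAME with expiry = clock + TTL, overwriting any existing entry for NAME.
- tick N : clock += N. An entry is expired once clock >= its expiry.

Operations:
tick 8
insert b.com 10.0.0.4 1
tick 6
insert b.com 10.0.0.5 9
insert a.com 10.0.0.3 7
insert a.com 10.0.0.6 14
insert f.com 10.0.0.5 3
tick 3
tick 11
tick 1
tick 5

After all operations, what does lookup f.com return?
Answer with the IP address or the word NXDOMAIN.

Op 1: tick 8 -> clock=8.
Op 2: insert b.com -> 10.0.0.4 (expiry=8+1=9). clock=8
Op 3: tick 6 -> clock=14. purged={b.com}
Op 4: insert b.com -> 10.0.0.5 (expiry=14+9=23). clock=14
Op 5: insert a.com -> 10.0.0.3 (expiry=14+7=21). clock=14
Op 6: insert a.com -> 10.0.0.6 (expiry=14+14=28). clock=14
Op 7: insert f.com -> 10.0.0.5 (expiry=14+3=17). clock=14
Op 8: tick 3 -> clock=17. purged={f.com}
Op 9: tick 11 -> clock=28. purged={a.com,b.com}
Op 10: tick 1 -> clock=29.
Op 11: tick 5 -> clock=34.
lookup f.com: not in cache (expired or never inserted)

Answer: NXDOMAIN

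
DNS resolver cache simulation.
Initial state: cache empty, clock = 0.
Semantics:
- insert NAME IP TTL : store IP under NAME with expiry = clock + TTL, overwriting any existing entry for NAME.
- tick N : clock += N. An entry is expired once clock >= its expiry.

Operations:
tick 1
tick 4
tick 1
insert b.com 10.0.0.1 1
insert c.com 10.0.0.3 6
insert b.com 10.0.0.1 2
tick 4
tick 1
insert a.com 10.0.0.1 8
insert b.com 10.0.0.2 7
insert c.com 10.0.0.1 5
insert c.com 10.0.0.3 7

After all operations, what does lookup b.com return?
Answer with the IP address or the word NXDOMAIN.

Answer: 10.0.0.2

Derivation:
Op 1: tick 1 -> clock=1.
Op 2: tick 4 -> clock=5.
Op 3: tick 1 -> clock=6.
Op 4: insert b.com -> 10.0.0.1 (expiry=6+1=7). clock=6
Op 5: insert c.com -> 10.0.0.3 (expiry=6+6=12). clock=6
Op 6: insert b.com -> 10.0.0.1 (expiry=6+2=8). clock=6
Op 7: tick 4 -> clock=10. purged={b.com}
Op 8: tick 1 -> clock=11.
Op 9: insert a.com -> 10.0.0.1 (expiry=11+8=19). clock=11
Op 10: insert b.com -> 10.0.0.2 (expiry=11+7=18). clock=11
Op 11: insert c.com -> 10.0.0.1 (expiry=11+5=16). clock=11
Op 12: insert c.com -> 10.0.0.3 (expiry=11+7=18). clock=11
lookup b.com: present, ip=10.0.0.2 expiry=18 > clock=11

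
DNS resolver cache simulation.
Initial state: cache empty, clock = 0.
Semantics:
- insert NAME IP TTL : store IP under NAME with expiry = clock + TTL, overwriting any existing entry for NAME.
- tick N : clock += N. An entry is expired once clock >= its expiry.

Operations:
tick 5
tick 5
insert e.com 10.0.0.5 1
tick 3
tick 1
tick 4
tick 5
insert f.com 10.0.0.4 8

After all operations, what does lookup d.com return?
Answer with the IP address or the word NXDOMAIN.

Op 1: tick 5 -> clock=5.
Op 2: tick 5 -> clock=10.
Op 3: insert e.com -> 10.0.0.5 (expiry=10+1=11). clock=10
Op 4: tick 3 -> clock=13. purged={e.com}
Op 5: tick 1 -> clock=14.
Op 6: tick 4 -> clock=18.
Op 7: tick 5 -> clock=23.
Op 8: insert f.com -> 10.0.0.4 (expiry=23+8=31). clock=23
lookup d.com: not in cache (expired or never inserted)

Answer: NXDOMAIN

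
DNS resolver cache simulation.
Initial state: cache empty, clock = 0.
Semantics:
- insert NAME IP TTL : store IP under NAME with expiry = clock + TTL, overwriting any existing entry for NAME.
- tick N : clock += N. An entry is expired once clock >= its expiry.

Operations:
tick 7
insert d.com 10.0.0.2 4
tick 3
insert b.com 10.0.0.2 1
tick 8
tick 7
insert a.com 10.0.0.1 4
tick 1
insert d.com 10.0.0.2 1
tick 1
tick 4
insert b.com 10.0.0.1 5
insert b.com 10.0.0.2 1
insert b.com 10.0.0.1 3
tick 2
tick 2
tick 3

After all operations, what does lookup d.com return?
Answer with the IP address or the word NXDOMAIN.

Op 1: tick 7 -> clock=7.
Op 2: insert d.com -> 10.0.0.2 (expiry=7+4=11). clock=7
Op 3: tick 3 -> clock=10.
Op 4: insert b.com -> 10.0.0.2 (expiry=10+1=11). clock=10
Op 5: tick 8 -> clock=18. purged={b.com,d.com}
Op 6: tick 7 -> clock=25.
Op 7: insert a.com -> 10.0.0.1 (expiry=25+4=29). clock=25
Op 8: tick 1 -> clock=26.
Op 9: insert d.com -> 10.0.0.2 (expiry=26+1=27). clock=26
Op 10: tick 1 -> clock=27. purged={d.com}
Op 11: tick 4 -> clock=31. purged={a.com}
Op 12: insert b.com -> 10.0.0.1 (expiry=31+5=36). clock=31
Op 13: insert b.com -> 10.0.0.2 (expiry=31+1=32). clock=31
Op 14: insert b.com -> 10.0.0.1 (expiry=31+3=34). clock=31
Op 15: tick 2 -> clock=33.
Op 16: tick 2 -> clock=35. purged={b.com}
Op 17: tick 3 -> clock=38.
lookup d.com: not in cache (expired or never inserted)

Answer: NXDOMAIN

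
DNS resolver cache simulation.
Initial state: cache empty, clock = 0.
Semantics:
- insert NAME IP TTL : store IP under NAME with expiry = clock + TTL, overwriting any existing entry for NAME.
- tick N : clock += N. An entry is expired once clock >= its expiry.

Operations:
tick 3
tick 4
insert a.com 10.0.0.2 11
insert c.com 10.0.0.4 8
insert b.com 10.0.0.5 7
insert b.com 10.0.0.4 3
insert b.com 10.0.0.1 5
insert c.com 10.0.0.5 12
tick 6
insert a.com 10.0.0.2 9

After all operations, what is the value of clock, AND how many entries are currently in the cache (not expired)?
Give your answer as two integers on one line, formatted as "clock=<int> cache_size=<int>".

Answer: clock=13 cache_size=2

Derivation:
Op 1: tick 3 -> clock=3.
Op 2: tick 4 -> clock=7.
Op 3: insert a.com -> 10.0.0.2 (expiry=7+11=18). clock=7
Op 4: insert c.com -> 10.0.0.4 (expiry=7+8=15). clock=7
Op 5: insert b.com -> 10.0.0.5 (expiry=7+7=14). clock=7
Op 6: insert b.com -> 10.0.0.4 (expiry=7+3=10). clock=7
Op 7: insert b.com -> 10.0.0.1 (expiry=7+5=12). clock=7
Op 8: insert c.com -> 10.0.0.5 (expiry=7+12=19). clock=7
Op 9: tick 6 -> clock=13. purged={b.com}
Op 10: insert a.com -> 10.0.0.2 (expiry=13+9=22). clock=13
Final clock = 13
Final cache (unexpired): {a.com,c.com} -> size=2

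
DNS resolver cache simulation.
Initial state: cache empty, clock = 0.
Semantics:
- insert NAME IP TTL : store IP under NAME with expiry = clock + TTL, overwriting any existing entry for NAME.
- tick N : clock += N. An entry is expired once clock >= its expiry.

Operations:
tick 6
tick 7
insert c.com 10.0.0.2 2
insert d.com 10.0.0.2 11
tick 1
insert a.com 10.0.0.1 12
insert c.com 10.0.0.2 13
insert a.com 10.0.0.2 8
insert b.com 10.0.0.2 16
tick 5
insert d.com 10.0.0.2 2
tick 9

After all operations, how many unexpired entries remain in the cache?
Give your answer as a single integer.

Op 1: tick 6 -> clock=6.
Op 2: tick 7 -> clock=13.
Op 3: insert c.com -> 10.0.0.2 (expiry=13+2=15). clock=13
Op 4: insert d.com -> 10.0.0.2 (expiry=13+11=24). clock=13
Op 5: tick 1 -> clock=14.
Op 6: insert a.com -> 10.0.0.1 (expiry=14+12=26). clock=14
Op 7: insert c.com -> 10.0.0.2 (expiry=14+13=27). clock=14
Op 8: insert a.com -> 10.0.0.2 (expiry=14+8=22). clock=14
Op 9: insert b.com -> 10.0.0.2 (expiry=14+16=30). clock=14
Op 10: tick 5 -> clock=19.
Op 11: insert d.com -> 10.0.0.2 (expiry=19+2=21). clock=19
Op 12: tick 9 -> clock=28. purged={a.com,c.com,d.com}
Final cache (unexpired): {b.com} -> size=1

Answer: 1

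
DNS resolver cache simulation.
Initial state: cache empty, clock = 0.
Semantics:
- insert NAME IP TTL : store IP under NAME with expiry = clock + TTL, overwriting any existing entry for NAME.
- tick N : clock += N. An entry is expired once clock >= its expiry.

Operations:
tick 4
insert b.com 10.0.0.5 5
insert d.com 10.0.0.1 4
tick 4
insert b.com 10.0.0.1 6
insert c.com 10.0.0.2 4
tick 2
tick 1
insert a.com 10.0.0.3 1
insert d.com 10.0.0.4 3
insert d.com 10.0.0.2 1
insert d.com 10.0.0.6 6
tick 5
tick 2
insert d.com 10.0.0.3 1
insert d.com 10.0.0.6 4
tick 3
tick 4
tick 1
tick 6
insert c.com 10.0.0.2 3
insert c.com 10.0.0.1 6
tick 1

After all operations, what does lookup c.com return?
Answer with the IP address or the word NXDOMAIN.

Answer: 10.0.0.1

Derivation:
Op 1: tick 4 -> clock=4.
Op 2: insert b.com -> 10.0.0.5 (expiry=4+5=9). clock=4
Op 3: insert d.com -> 10.0.0.1 (expiry=4+4=8). clock=4
Op 4: tick 4 -> clock=8. purged={d.com}
Op 5: insert b.com -> 10.0.0.1 (expiry=8+6=14). clock=8
Op 6: insert c.com -> 10.0.0.2 (expiry=8+4=12). clock=8
Op 7: tick 2 -> clock=10.
Op 8: tick 1 -> clock=11.
Op 9: insert a.com -> 10.0.0.3 (expiry=11+1=12). clock=11
Op 10: insert d.com -> 10.0.0.4 (expiry=11+3=14). clock=11
Op 11: insert d.com -> 10.0.0.2 (expiry=11+1=12). clock=11
Op 12: insert d.com -> 10.0.0.6 (expiry=11+6=17). clock=11
Op 13: tick 5 -> clock=16. purged={a.com,b.com,c.com}
Op 14: tick 2 -> clock=18. purged={d.com}
Op 15: insert d.com -> 10.0.0.3 (expiry=18+1=19). clock=18
Op 16: insert d.com -> 10.0.0.6 (expiry=18+4=22). clock=18
Op 17: tick 3 -> clock=21.
Op 18: tick 4 -> clock=25. purged={d.com}
Op 19: tick 1 -> clock=26.
Op 20: tick 6 -> clock=32.
Op 21: insert c.com -> 10.0.0.2 (expiry=32+3=35). clock=32
Op 22: insert c.com -> 10.0.0.1 (expiry=32+6=38). clock=32
Op 23: tick 1 -> clock=33.
lookup c.com: present, ip=10.0.0.1 expiry=38 > clock=33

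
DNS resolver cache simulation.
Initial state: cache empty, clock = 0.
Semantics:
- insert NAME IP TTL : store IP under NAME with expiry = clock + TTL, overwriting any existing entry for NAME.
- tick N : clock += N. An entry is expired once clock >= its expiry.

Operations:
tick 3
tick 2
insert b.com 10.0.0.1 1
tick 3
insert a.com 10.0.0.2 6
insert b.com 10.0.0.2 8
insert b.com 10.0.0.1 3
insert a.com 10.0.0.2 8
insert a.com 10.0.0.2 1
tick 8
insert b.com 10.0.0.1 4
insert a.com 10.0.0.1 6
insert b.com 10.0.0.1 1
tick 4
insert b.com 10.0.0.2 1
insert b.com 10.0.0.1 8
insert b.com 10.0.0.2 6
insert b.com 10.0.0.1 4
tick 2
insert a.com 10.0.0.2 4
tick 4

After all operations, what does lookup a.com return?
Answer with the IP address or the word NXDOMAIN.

Op 1: tick 3 -> clock=3.
Op 2: tick 2 -> clock=5.
Op 3: insert b.com -> 10.0.0.1 (expiry=5+1=6). clock=5
Op 4: tick 3 -> clock=8. purged={b.com}
Op 5: insert a.com -> 10.0.0.2 (expiry=8+6=14). clock=8
Op 6: insert b.com -> 10.0.0.2 (expiry=8+8=16). clock=8
Op 7: insert b.com -> 10.0.0.1 (expiry=8+3=11). clock=8
Op 8: insert a.com -> 10.0.0.2 (expiry=8+8=16). clock=8
Op 9: insert a.com -> 10.0.0.2 (expiry=8+1=9). clock=8
Op 10: tick 8 -> clock=16. purged={a.com,b.com}
Op 11: insert b.com -> 10.0.0.1 (expiry=16+4=20). clock=16
Op 12: insert a.com -> 10.0.0.1 (expiry=16+6=22). clock=16
Op 13: insert b.com -> 10.0.0.1 (expiry=16+1=17). clock=16
Op 14: tick 4 -> clock=20. purged={b.com}
Op 15: insert b.com -> 10.0.0.2 (expiry=20+1=21). clock=20
Op 16: insert b.com -> 10.0.0.1 (expiry=20+8=28). clock=20
Op 17: insert b.com -> 10.0.0.2 (expiry=20+6=26). clock=20
Op 18: insert b.com -> 10.0.0.1 (expiry=20+4=24). clock=20
Op 19: tick 2 -> clock=22. purged={a.com}
Op 20: insert a.com -> 10.0.0.2 (expiry=22+4=26). clock=22
Op 21: tick 4 -> clock=26. purged={a.com,b.com}
lookup a.com: not in cache (expired or never inserted)

Answer: NXDOMAIN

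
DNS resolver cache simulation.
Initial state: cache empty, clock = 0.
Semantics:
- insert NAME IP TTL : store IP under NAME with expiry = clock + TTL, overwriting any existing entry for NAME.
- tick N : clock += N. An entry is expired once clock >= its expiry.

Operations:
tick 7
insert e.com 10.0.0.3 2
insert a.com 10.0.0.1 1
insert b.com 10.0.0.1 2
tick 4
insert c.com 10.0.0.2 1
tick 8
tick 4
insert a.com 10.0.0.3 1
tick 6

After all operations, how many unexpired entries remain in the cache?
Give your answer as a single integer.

Op 1: tick 7 -> clock=7.
Op 2: insert e.com -> 10.0.0.3 (expiry=7+2=9). clock=7
Op 3: insert a.com -> 10.0.0.1 (expiry=7+1=8). clock=7
Op 4: insert b.com -> 10.0.0.1 (expiry=7+2=9). clock=7
Op 5: tick 4 -> clock=11. purged={a.com,b.com,e.com}
Op 6: insert c.com -> 10.0.0.2 (expiry=11+1=12). clock=11
Op 7: tick 8 -> clock=19. purged={c.com}
Op 8: tick 4 -> clock=23.
Op 9: insert a.com -> 10.0.0.3 (expiry=23+1=24). clock=23
Op 10: tick 6 -> clock=29. purged={a.com}
Final cache (unexpired): {} -> size=0

Answer: 0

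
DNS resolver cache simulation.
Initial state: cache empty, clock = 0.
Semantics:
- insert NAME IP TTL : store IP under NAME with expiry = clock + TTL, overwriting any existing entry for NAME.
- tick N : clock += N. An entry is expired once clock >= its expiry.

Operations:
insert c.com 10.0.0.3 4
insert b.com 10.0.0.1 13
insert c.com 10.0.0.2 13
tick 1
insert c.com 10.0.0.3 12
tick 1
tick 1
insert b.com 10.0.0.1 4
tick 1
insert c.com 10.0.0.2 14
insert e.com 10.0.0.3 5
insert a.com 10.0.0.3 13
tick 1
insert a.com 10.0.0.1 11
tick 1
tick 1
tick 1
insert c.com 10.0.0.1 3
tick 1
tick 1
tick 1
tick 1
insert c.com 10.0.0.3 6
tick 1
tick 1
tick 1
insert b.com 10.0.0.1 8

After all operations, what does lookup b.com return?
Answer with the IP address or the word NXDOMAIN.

Op 1: insert c.com -> 10.0.0.3 (expiry=0+4=4). clock=0
Op 2: insert b.com -> 10.0.0.1 (expiry=0+13=13). clock=0
Op 3: insert c.com -> 10.0.0.2 (expiry=0+13=13). clock=0
Op 4: tick 1 -> clock=1.
Op 5: insert c.com -> 10.0.0.3 (expiry=1+12=13). clock=1
Op 6: tick 1 -> clock=2.
Op 7: tick 1 -> clock=3.
Op 8: insert b.com -> 10.0.0.1 (expiry=3+4=7). clock=3
Op 9: tick 1 -> clock=4.
Op 10: insert c.com -> 10.0.0.2 (expiry=4+14=18). clock=4
Op 11: insert e.com -> 10.0.0.3 (expiry=4+5=9). clock=4
Op 12: insert a.com -> 10.0.0.3 (expiry=4+13=17). clock=4
Op 13: tick 1 -> clock=5.
Op 14: insert a.com -> 10.0.0.1 (expiry=5+11=16). clock=5
Op 15: tick 1 -> clock=6.
Op 16: tick 1 -> clock=7. purged={b.com}
Op 17: tick 1 -> clock=8.
Op 18: insert c.com -> 10.0.0.1 (expiry=8+3=11). clock=8
Op 19: tick 1 -> clock=9. purged={e.com}
Op 20: tick 1 -> clock=10.
Op 21: tick 1 -> clock=11. purged={c.com}
Op 22: tick 1 -> clock=12.
Op 23: insert c.com -> 10.0.0.3 (expiry=12+6=18). clock=12
Op 24: tick 1 -> clock=13.
Op 25: tick 1 -> clock=14.
Op 26: tick 1 -> clock=15.
Op 27: insert b.com -> 10.0.0.1 (expiry=15+8=23). clock=15
lookup b.com: present, ip=10.0.0.1 expiry=23 > clock=15

Answer: 10.0.0.1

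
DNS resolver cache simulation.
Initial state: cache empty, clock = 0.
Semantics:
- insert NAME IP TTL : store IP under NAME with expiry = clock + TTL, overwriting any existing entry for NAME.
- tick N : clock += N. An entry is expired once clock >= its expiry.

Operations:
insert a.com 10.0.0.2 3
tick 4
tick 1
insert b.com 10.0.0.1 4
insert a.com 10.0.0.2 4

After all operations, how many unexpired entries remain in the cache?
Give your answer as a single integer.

Answer: 2

Derivation:
Op 1: insert a.com -> 10.0.0.2 (expiry=0+3=3). clock=0
Op 2: tick 4 -> clock=4. purged={a.com}
Op 3: tick 1 -> clock=5.
Op 4: insert b.com -> 10.0.0.1 (expiry=5+4=9). clock=5
Op 5: insert a.com -> 10.0.0.2 (expiry=5+4=9). clock=5
Final cache (unexpired): {a.com,b.com} -> size=2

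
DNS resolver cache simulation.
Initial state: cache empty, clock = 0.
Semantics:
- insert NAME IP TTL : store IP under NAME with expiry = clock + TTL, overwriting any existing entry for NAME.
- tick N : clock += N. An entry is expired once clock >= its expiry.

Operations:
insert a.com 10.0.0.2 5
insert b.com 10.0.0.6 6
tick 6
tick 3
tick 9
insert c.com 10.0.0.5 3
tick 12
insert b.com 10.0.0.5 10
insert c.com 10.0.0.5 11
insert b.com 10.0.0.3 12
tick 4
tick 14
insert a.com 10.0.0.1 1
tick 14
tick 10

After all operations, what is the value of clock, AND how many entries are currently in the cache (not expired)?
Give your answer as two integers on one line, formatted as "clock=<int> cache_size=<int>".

Op 1: insert a.com -> 10.0.0.2 (expiry=0+5=5). clock=0
Op 2: insert b.com -> 10.0.0.6 (expiry=0+6=6). clock=0
Op 3: tick 6 -> clock=6. purged={a.com,b.com}
Op 4: tick 3 -> clock=9.
Op 5: tick 9 -> clock=18.
Op 6: insert c.com -> 10.0.0.5 (expiry=18+3=21). clock=18
Op 7: tick 12 -> clock=30. purged={c.com}
Op 8: insert b.com -> 10.0.0.5 (expiry=30+10=40). clock=30
Op 9: insert c.com -> 10.0.0.5 (expiry=30+11=41). clock=30
Op 10: insert b.com -> 10.0.0.3 (expiry=30+12=42). clock=30
Op 11: tick 4 -> clock=34.
Op 12: tick 14 -> clock=48. purged={b.com,c.com}
Op 13: insert a.com -> 10.0.0.1 (expiry=48+1=49). clock=48
Op 14: tick 14 -> clock=62. purged={a.com}
Op 15: tick 10 -> clock=72.
Final clock = 72
Final cache (unexpired): {} -> size=0

Answer: clock=72 cache_size=0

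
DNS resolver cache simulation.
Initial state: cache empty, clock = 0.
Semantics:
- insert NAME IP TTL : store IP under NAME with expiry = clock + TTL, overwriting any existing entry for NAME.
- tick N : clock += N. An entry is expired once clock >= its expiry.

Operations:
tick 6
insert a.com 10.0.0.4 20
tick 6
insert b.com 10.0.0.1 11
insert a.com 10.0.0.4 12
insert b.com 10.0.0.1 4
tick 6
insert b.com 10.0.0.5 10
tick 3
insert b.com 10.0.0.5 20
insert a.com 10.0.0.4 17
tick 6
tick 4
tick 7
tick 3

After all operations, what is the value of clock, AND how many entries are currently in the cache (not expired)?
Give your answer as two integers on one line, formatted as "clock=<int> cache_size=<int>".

Op 1: tick 6 -> clock=6.
Op 2: insert a.com -> 10.0.0.4 (expiry=6+20=26). clock=6
Op 3: tick 6 -> clock=12.
Op 4: insert b.com -> 10.0.0.1 (expiry=12+11=23). clock=12
Op 5: insert a.com -> 10.0.0.4 (expiry=12+12=24). clock=12
Op 6: insert b.com -> 10.0.0.1 (expiry=12+4=16). clock=12
Op 7: tick 6 -> clock=18. purged={b.com}
Op 8: insert b.com -> 10.0.0.5 (expiry=18+10=28). clock=18
Op 9: tick 3 -> clock=21.
Op 10: insert b.com -> 10.0.0.5 (expiry=21+20=41). clock=21
Op 11: insert a.com -> 10.0.0.4 (expiry=21+17=38). clock=21
Op 12: tick 6 -> clock=27.
Op 13: tick 4 -> clock=31.
Op 14: tick 7 -> clock=38. purged={a.com}
Op 15: tick 3 -> clock=41. purged={b.com}
Final clock = 41
Final cache (unexpired): {} -> size=0

Answer: clock=41 cache_size=0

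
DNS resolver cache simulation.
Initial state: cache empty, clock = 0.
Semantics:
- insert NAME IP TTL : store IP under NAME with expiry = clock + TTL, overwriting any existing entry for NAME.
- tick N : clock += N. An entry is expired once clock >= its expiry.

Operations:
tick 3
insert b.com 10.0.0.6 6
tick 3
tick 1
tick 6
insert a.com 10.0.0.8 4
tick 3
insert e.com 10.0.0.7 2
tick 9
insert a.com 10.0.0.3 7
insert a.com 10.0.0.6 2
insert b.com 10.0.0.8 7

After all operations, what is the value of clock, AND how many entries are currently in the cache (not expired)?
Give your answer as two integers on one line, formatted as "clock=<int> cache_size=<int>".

Answer: clock=25 cache_size=2

Derivation:
Op 1: tick 3 -> clock=3.
Op 2: insert b.com -> 10.0.0.6 (expiry=3+6=9). clock=3
Op 3: tick 3 -> clock=6.
Op 4: tick 1 -> clock=7.
Op 5: tick 6 -> clock=13. purged={b.com}
Op 6: insert a.com -> 10.0.0.8 (expiry=13+4=17). clock=13
Op 7: tick 3 -> clock=16.
Op 8: insert e.com -> 10.0.0.7 (expiry=16+2=18). clock=16
Op 9: tick 9 -> clock=25. purged={a.com,e.com}
Op 10: insert a.com -> 10.0.0.3 (expiry=25+7=32). clock=25
Op 11: insert a.com -> 10.0.0.6 (expiry=25+2=27). clock=25
Op 12: insert b.com -> 10.0.0.8 (expiry=25+7=32). clock=25
Final clock = 25
Final cache (unexpired): {a.com,b.com} -> size=2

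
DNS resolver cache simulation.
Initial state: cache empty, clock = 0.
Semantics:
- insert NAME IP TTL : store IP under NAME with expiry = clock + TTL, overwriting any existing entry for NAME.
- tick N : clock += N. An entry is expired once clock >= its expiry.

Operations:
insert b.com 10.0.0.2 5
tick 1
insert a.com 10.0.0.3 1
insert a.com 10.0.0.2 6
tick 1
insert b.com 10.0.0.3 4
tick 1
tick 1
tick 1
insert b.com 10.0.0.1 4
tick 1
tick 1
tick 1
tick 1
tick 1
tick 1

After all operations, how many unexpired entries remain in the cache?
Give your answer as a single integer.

Answer: 0

Derivation:
Op 1: insert b.com -> 10.0.0.2 (expiry=0+5=5). clock=0
Op 2: tick 1 -> clock=1.
Op 3: insert a.com -> 10.0.0.3 (expiry=1+1=2). clock=1
Op 4: insert a.com -> 10.0.0.2 (expiry=1+6=7). clock=1
Op 5: tick 1 -> clock=2.
Op 6: insert b.com -> 10.0.0.3 (expiry=2+4=6). clock=2
Op 7: tick 1 -> clock=3.
Op 8: tick 1 -> clock=4.
Op 9: tick 1 -> clock=5.
Op 10: insert b.com -> 10.0.0.1 (expiry=5+4=9). clock=5
Op 11: tick 1 -> clock=6.
Op 12: tick 1 -> clock=7. purged={a.com}
Op 13: tick 1 -> clock=8.
Op 14: tick 1 -> clock=9. purged={b.com}
Op 15: tick 1 -> clock=10.
Op 16: tick 1 -> clock=11.
Final cache (unexpired): {} -> size=0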